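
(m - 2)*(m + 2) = m^2 - 4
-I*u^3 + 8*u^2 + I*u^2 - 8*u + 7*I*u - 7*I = (u - 1)*(u + 7*I)*(-I*u + 1)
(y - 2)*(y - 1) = y^2 - 3*y + 2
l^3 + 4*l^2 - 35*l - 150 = (l - 6)*(l + 5)^2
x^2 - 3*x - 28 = (x - 7)*(x + 4)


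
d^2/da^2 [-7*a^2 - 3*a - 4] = -14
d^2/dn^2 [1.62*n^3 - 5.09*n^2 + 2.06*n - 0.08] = 9.72*n - 10.18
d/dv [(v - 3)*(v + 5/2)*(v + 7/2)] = 3*v^2 + 6*v - 37/4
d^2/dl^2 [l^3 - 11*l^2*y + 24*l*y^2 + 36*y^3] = 6*l - 22*y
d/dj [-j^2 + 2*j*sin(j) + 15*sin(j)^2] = 2*j*cos(j) - 2*j + 2*sin(j) + 15*sin(2*j)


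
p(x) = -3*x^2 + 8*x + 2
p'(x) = 8 - 6*x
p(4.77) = -28.10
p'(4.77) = -20.62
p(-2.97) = -48.22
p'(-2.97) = 25.82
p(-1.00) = -9.00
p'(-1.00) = 14.00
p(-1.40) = -15.08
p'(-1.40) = 16.40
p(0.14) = 3.06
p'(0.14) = 7.16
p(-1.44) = -15.74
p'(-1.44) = 16.64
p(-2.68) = -40.99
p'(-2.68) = 24.08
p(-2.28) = -31.84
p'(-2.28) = 21.68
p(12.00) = -334.00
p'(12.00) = -64.00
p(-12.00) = -526.00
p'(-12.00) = 80.00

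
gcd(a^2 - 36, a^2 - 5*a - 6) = a - 6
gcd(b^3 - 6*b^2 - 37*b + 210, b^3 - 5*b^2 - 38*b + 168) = b^2 - b - 42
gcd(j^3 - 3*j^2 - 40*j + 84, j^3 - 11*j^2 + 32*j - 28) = j^2 - 9*j + 14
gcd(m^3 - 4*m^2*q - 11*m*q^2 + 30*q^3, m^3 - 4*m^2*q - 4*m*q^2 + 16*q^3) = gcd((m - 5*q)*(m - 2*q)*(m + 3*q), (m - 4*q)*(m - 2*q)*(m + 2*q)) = -m + 2*q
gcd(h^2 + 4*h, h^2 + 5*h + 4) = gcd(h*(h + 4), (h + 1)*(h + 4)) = h + 4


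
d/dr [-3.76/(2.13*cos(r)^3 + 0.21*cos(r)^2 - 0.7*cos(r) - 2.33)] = (-24.0264*cos(r)^2 - 1.5792*cos(r) + 2.632)*sin(r)/(2.13*cos(r)^3 + 0.21*cos(r)^2 - 0.7*cos(r) - 2.33)^2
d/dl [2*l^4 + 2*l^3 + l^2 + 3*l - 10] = 8*l^3 + 6*l^2 + 2*l + 3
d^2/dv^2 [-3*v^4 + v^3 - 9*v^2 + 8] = -36*v^2 + 6*v - 18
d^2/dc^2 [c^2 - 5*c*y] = 2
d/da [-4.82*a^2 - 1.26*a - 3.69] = -9.64*a - 1.26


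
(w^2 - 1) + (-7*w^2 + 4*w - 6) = -6*w^2 + 4*w - 7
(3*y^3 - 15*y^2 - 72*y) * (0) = 0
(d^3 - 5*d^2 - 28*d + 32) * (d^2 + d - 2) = d^5 - 4*d^4 - 35*d^3 + 14*d^2 + 88*d - 64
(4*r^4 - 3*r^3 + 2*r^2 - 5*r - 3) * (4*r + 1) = 16*r^5 - 8*r^4 + 5*r^3 - 18*r^2 - 17*r - 3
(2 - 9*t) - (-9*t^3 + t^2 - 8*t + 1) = 9*t^3 - t^2 - t + 1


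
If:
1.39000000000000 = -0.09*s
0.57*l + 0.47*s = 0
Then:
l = 12.73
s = -15.44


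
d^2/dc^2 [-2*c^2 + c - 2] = -4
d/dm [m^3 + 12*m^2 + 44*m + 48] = 3*m^2 + 24*m + 44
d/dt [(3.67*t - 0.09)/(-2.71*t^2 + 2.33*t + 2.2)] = (9.9457*t^2 - 0.4878*t + 8.2837)/(7.3441*t^4 - 12.6286*t^3 - 6.4951*t^2 + 10.252*t + 4.84)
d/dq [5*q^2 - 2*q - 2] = 10*q - 2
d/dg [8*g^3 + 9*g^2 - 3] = 6*g*(4*g + 3)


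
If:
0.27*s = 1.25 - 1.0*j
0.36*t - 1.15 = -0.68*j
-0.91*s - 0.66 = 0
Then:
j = 1.45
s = -0.73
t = 0.46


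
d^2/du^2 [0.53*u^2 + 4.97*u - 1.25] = 1.06000000000000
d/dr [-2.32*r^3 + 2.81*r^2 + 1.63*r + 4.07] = -6.96*r^2 + 5.62*r + 1.63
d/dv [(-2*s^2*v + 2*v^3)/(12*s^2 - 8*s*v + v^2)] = 2*(-2*v*(4*s - v)*(s^2 - v^2) + (-s^2 + 3*v^2)*(12*s^2 - 8*s*v + v^2))/(12*s^2 - 8*s*v + v^2)^2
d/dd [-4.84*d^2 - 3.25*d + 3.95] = -9.68*d - 3.25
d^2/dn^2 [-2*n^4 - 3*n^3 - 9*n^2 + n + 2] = -24*n^2 - 18*n - 18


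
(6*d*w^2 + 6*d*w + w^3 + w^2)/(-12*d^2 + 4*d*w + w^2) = w*(w + 1)/(-2*d + w)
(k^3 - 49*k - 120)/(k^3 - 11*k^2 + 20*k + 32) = (k^2 + 8*k + 15)/(k^2 - 3*k - 4)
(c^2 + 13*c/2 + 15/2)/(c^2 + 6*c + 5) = (c + 3/2)/(c + 1)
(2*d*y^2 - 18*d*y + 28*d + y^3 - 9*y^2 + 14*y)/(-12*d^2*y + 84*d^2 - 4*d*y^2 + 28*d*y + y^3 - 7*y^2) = (y - 2)/(-6*d + y)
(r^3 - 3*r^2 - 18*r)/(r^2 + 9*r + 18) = r*(r - 6)/(r + 6)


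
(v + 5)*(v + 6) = v^2 + 11*v + 30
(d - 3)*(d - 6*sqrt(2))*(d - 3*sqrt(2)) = d^3 - 9*sqrt(2)*d^2 - 3*d^2 + 36*d + 27*sqrt(2)*d - 108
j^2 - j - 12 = (j - 4)*(j + 3)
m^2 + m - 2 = (m - 1)*(m + 2)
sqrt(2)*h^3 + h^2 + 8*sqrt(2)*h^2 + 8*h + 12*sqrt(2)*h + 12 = (h + 2)*(h + 6)*(sqrt(2)*h + 1)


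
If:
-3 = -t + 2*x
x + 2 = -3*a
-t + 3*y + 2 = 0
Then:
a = -y/2 - 1/2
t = 3*y + 2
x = 3*y/2 - 1/2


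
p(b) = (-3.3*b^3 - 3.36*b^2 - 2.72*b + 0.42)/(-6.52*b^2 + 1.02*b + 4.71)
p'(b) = (13.04*b - 1.02)*(-3.3*b^3 - 3.36*b^2 - 2.72*b + 0.42)/(-6.52*b^2 + 1.02*b + 4.71)^2 + (-9.9*b^2 - 6.72*b - 2.72)/(-6.52*b^2 + 1.02*b + 4.71)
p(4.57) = 3.13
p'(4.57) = 0.45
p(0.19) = -0.05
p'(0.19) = -0.95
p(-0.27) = 0.25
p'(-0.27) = -0.69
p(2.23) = 2.32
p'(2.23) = 0.08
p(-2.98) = -1.17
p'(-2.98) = 0.42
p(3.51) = 2.68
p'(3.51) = 0.39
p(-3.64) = -1.46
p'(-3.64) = 0.45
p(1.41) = 2.84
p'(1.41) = -2.56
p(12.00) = 6.75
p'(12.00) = 0.50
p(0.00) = 0.09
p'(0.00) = -0.60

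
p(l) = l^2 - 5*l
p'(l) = 2*l - 5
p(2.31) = -6.21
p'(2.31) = -0.38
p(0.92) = -3.75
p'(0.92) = -3.16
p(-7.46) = 92.95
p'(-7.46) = -19.92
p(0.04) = -0.20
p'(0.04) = -4.92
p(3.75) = -4.69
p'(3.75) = 2.50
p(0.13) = -0.63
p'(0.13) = -4.74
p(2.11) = -6.10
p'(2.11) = -0.78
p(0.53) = -2.37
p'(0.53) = -3.94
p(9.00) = 36.00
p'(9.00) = 13.00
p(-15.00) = 300.00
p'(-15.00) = -35.00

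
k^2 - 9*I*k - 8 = (k - 8*I)*(k - I)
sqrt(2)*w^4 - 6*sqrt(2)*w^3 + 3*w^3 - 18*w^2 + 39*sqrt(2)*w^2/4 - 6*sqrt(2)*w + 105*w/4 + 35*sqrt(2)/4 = (w - 7/2)*(w - 5/2)*(w + sqrt(2))*(sqrt(2)*w + 1)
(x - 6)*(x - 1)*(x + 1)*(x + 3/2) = x^4 - 9*x^3/2 - 10*x^2 + 9*x/2 + 9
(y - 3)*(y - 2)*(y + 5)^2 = y^4 + 5*y^3 - 19*y^2 - 65*y + 150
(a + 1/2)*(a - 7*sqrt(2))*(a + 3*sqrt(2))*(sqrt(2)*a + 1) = sqrt(2)*a^4 - 7*a^3 + sqrt(2)*a^3/2 - 46*sqrt(2)*a^2 - 7*a^2/2 - 42*a - 23*sqrt(2)*a - 21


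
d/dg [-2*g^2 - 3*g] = -4*g - 3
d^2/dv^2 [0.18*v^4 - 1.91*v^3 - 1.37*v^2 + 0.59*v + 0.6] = 2.16*v^2 - 11.46*v - 2.74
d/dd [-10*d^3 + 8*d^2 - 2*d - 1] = -30*d^2 + 16*d - 2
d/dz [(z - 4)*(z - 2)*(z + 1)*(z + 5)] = 4*z^3 - 46*z + 18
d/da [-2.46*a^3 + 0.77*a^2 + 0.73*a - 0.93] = -7.38*a^2 + 1.54*a + 0.73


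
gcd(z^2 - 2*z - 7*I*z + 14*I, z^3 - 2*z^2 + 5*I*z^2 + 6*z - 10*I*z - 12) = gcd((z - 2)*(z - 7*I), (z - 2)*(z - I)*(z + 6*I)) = z - 2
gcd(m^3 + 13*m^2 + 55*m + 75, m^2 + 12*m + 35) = m + 5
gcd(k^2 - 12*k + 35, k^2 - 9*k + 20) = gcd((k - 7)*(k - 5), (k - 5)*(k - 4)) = k - 5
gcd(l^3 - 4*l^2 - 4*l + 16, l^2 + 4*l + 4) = l + 2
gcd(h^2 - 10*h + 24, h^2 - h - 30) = h - 6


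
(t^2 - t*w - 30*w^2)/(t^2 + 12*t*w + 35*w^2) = (t - 6*w)/(t + 7*w)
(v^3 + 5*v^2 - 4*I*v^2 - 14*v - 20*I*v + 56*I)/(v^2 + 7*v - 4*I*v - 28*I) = v - 2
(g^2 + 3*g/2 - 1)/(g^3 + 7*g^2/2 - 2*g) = (g + 2)/(g*(g + 4))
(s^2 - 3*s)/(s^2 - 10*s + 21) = s/(s - 7)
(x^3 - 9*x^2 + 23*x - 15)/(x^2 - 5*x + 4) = (x^2 - 8*x + 15)/(x - 4)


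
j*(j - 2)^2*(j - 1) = j^4 - 5*j^3 + 8*j^2 - 4*j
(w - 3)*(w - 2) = w^2 - 5*w + 6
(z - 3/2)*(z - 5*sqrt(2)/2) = z^2 - 5*sqrt(2)*z/2 - 3*z/2 + 15*sqrt(2)/4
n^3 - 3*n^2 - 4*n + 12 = (n - 3)*(n - 2)*(n + 2)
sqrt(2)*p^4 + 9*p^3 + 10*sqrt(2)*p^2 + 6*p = p*(p + sqrt(2))*(p + 3*sqrt(2))*(sqrt(2)*p + 1)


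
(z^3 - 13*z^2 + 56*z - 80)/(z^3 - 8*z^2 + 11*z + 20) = (z - 4)/(z + 1)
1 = 1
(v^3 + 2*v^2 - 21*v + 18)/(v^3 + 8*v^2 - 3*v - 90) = (v - 1)/(v + 5)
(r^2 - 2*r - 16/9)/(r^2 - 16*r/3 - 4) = (r - 8/3)/(r - 6)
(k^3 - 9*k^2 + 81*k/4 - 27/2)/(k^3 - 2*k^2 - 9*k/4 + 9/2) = (2*k^2 - 15*k + 18)/(2*k^2 - k - 6)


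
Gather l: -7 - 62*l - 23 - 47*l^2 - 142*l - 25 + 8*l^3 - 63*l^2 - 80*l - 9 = 8*l^3 - 110*l^2 - 284*l - 64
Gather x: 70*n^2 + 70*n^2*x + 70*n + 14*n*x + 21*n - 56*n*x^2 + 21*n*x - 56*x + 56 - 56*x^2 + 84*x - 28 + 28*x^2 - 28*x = 70*n^2 + 91*n + x^2*(-56*n - 28) + x*(70*n^2 + 35*n) + 28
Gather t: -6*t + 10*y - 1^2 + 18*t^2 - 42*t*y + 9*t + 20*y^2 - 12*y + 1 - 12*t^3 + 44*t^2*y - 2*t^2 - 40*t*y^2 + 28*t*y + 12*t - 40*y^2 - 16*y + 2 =-12*t^3 + t^2*(44*y + 16) + t*(-40*y^2 - 14*y + 15) - 20*y^2 - 18*y + 2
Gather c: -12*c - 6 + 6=-12*c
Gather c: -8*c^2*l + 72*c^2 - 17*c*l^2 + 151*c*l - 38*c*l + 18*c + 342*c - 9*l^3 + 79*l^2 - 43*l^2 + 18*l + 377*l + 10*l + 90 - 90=c^2*(72 - 8*l) + c*(-17*l^2 + 113*l + 360) - 9*l^3 + 36*l^2 + 405*l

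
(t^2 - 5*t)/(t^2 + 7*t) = (t - 5)/(t + 7)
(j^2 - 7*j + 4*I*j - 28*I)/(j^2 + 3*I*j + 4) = (j - 7)/(j - I)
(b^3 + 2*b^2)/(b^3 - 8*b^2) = (b + 2)/(b - 8)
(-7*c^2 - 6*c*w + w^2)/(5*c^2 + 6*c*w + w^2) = (-7*c + w)/(5*c + w)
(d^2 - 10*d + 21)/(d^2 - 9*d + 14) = (d - 3)/(d - 2)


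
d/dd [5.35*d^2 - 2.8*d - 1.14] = 10.7*d - 2.8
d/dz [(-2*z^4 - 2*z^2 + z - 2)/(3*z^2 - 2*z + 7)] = (-12*z^5 + 12*z^4 - 56*z^3 + z^2 - 16*z + 3)/(9*z^4 - 12*z^3 + 46*z^2 - 28*z + 49)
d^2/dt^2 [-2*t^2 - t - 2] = -4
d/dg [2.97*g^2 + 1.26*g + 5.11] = 5.94*g + 1.26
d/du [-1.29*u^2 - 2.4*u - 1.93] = -2.58*u - 2.4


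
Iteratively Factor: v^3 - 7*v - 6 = (v + 1)*(v^2 - v - 6) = (v + 1)*(v + 2)*(v - 3)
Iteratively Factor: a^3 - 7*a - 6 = (a + 1)*(a^2 - a - 6) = (a + 1)*(a + 2)*(a - 3)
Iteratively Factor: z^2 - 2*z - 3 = (z - 3)*(z + 1)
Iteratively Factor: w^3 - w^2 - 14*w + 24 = (w - 2)*(w^2 + w - 12) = (w - 3)*(w - 2)*(w + 4)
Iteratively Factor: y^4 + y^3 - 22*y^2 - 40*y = (y + 4)*(y^3 - 3*y^2 - 10*y) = y*(y + 4)*(y^2 - 3*y - 10) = y*(y + 2)*(y + 4)*(y - 5)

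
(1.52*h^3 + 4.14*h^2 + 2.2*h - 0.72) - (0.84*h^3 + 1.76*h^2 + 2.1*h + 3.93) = 0.68*h^3 + 2.38*h^2 + 0.1*h - 4.65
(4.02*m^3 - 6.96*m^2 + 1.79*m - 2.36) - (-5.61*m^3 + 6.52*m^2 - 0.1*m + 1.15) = 9.63*m^3 - 13.48*m^2 + 1.89*m - 3.51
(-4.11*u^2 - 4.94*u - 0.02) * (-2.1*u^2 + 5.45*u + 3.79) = 8.631*u^4 - 12.0255*u^3 - 42.4579*u^2 - 18.8316*u - 0.0758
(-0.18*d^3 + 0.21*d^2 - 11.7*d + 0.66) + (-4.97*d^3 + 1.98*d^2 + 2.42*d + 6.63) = -5.15*d^3 + 2.19*d^2 - 9.28*d + 7.29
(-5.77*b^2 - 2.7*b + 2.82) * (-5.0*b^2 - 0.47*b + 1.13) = 28.85*b^4 + 16.2119*b^3 - 19.3511*b^2 - 4.3764*b + 3.1866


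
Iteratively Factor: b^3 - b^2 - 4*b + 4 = (b + 2)*(b^2 - 3*b + 2) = (b - 1)*(b + 2)*(b - 2)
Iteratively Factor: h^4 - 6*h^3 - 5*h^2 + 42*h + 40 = (h - 5)*(h^3 - h^2 - 10*h - 8) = (h - 5)*(h + 2)*(h^2 - 3*h - 4) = (h - 5)*(h - 4)*(h + 2)*(h + 1)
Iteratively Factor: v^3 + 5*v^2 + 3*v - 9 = (v - 1)*(v^2 + 6*v + 9) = (v - 1)*(v + 3)*(v + 3)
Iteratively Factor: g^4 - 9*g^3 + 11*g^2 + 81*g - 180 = (g - 5)*(g^3 - 4*g^2 - 9*g + 36) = (g - 5)*(g + 3)*(g^2 - 7*g + 12) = (g - 5)*(g - 3)*(g + 3)*(g - 4)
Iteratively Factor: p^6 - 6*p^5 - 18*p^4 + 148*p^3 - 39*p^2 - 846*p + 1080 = (p + 3)*(p^5 - 9*p^4 + 9*p^3 + 121*p^2 - 402*p + 360) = (p - 3)*(p + 3)*(p^4 - 6*p^3 - 9*p^2 + 94*p - 120) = (p - 5)*(p - 3)*(p + 3)*(p^3 - p^2 - 14*p + 24) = (p - 5)*(p - 3)^2*(p + 3)*(p^2 + 2*p - 8) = (p - 5)*(p - 3)^2*(p - 2)*(p + 3)*(p + 4)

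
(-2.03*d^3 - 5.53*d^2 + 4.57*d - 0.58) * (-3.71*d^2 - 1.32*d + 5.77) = 7.5313*d^5 + 23.1959*d^4 - 21.3682*d^3 - 35.7887*d^2 + 27.1345*d - 3.3466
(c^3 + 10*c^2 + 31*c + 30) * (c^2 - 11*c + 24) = c^5 - c^4 - 55*c^3 - 71*c^2 + 414*c + 720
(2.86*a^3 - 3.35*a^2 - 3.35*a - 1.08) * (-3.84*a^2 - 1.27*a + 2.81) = -10.9824*a^5 + 9.2318*a^4 + 25.1551*a^3 - 1.0118*a^2 - 8.0419*a - 3.0348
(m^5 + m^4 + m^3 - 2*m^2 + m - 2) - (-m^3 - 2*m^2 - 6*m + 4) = m^5 + m^4 + 2*m^3 + 7*m - 6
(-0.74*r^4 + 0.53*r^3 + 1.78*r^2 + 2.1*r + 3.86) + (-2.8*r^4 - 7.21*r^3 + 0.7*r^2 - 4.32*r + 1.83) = -3.54*r^4 - 6.68*r^3 + 2.48*r^2 - 2.22*r + 5.69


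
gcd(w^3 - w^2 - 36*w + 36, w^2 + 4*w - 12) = w + 6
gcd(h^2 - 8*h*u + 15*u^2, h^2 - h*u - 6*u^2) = -h + 3*u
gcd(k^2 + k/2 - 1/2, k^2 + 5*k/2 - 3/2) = k - 1/2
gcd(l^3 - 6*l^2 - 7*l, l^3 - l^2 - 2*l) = l^2 + l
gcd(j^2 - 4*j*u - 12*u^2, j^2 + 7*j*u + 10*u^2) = j + 2*u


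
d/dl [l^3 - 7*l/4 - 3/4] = 3*l^2 - 7/4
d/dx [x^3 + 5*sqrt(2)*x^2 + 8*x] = 3*x^2 + 10*sqrt(2)*x + 8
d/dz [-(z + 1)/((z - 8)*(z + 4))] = (z^2 + 2*z + 28)/(z^4 - 8*z^3 - 48*z^2 + 256*z + 1024)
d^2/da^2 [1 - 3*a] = 0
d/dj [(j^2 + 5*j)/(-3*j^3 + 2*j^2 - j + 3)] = (j*(j + 5)*(9*j^2 - 4*j + 1) - (2*j + 5)*(3*j^3 - 2*j^2 + j - 3))/(3*j^3 - 2*j^2 + j - 3)^2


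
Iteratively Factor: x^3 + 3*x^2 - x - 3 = (x - 1)*(x^2 + 4*x + 3) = (x - 1)*(x + 3)*(x + 1)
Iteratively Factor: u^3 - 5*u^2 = (u)*(u^2 - 5*u) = u^2*(u - 5)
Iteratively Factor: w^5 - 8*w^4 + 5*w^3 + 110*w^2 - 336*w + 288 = (w - 3)*(w^4 - 5*w^3 - 10*w^2 + 80*w - 96) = (w - 3)*(w - 2)*(w^3 - 3*w^2 - 16*w + 48) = (w - 3)^2*(w - 2)*(w^2 - 16) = (w - 4)*(w - 3)^2*(w - 2)*(w + 4)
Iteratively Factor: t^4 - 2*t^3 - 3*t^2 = (t + 1)*(t^3 - 3*t^2) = (t - 3)*(t + 1)*(t^2) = t*(t - 3)*(t + 1)*(t)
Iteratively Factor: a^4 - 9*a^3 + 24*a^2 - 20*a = (a - 2)*(a^3 - 7*a^2 + 10*a) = (a - 5)*(a - 2)*(a^2 - 2*a) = a*(a - 5)*(a - 2)*(a - 2)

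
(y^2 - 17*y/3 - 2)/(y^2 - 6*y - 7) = (-y^2 + 17*y/3 + 2)/(-y^2 + 6*y + 7)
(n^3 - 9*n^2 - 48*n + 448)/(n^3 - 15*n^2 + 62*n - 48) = (n^2 - n - 56)/(n^2 - 7*n + 6)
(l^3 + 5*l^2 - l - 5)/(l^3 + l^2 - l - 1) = (l + 5)/(l + 1)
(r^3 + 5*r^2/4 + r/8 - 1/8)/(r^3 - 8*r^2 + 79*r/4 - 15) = (8*r^3 + 10*r^2 + r - 1)/(2*(4*r^3 - 32*r^2 + 79*r - 60))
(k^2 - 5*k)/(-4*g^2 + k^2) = k*(5 - k)/(4*g^2 - k^2)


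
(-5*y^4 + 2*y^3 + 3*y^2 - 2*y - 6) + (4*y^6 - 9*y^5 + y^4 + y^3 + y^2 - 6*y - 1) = 4*y^6 - 9*y^5 - 4*y^4 + 3*y^3 + 4*y^2 - 8*y - 7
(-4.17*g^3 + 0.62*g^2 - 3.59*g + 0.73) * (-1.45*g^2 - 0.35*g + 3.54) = 6.0465*g^5 + 0.5605*g^4 - 9.7733*g^3 + 2.3928*g^2 - 12.9641*g + 2.5842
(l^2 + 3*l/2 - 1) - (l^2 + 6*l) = -9*l/2 - 1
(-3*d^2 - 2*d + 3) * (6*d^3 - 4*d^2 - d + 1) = -18*d^5 + 29*d^3 - 13*d^2 - 5*d + 3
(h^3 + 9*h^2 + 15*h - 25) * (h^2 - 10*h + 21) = h^5 - h^4 - 54*h^3 + 14*h^2 + 565*h - 525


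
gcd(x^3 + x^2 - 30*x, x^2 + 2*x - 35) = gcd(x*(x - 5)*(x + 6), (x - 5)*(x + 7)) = x - 5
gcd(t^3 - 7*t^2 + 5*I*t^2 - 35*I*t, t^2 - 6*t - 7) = t - 7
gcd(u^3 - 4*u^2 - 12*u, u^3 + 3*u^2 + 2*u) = u^2 + 2*u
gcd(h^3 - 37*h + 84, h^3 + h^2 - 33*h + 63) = h^2 + 4*h - 21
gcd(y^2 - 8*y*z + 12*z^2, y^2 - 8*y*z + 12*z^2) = y^2 - 8*y*z + 12*z^2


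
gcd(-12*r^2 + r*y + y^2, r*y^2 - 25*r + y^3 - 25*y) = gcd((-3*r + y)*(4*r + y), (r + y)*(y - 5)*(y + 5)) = 1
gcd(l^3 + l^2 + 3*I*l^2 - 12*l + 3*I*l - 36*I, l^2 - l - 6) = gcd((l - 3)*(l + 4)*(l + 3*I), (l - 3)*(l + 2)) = l - 3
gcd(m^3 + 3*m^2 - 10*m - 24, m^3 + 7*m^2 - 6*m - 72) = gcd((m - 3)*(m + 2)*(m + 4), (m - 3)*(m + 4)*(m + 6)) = m^2 + m - 12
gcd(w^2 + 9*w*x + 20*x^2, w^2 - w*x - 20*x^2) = w + 4*x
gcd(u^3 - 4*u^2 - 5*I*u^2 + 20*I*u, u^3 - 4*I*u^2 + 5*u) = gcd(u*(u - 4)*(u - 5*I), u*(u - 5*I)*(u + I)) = u^2 - 5*I*u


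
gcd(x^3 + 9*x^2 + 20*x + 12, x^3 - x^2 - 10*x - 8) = x^2 + 3*x + 2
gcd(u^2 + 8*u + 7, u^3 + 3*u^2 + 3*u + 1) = u + 1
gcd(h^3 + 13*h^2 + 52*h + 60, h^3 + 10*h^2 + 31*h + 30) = h^2 + 7*h + 10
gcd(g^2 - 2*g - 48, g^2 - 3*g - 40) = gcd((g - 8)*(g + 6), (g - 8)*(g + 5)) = g - 8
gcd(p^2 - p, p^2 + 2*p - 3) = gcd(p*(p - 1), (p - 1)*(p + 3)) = p - 1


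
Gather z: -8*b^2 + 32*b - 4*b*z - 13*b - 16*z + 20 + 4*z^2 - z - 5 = -8*b^2 + 19*b + 4*z^2 + z*(-4*b - 17) + 15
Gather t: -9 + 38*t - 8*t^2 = -8*t^2 + 38*t - 9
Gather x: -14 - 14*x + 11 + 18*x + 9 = 4*x + 6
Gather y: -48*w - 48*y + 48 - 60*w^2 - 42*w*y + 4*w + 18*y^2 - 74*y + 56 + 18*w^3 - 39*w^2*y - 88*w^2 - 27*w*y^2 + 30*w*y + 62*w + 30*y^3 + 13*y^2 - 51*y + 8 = 18*w^3 - 148*w^2 + 18*w + 30*y^3 + y^2*(31 - 27*w) + y*(-39*w^2 - 12*w - 173) + 112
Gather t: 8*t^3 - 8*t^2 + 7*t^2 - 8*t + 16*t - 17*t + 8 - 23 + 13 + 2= 8*t^3 - t^2 - 9*t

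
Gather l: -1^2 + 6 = 5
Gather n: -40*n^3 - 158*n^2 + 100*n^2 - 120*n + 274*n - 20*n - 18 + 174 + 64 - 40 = -40*n^3 - 58*n^2 + 134*n + 180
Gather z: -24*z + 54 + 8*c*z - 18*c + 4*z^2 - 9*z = -18*c + 4*z^2 + z*(8*c - 33) + 54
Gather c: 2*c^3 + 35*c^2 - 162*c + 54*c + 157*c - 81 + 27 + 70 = 2*c^3 + 35*c^2 + 49*c + 16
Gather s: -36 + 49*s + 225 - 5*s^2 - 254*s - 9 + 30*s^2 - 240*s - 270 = 25*s^2 - 445*s - 90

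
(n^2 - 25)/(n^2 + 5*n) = (n - 5)/n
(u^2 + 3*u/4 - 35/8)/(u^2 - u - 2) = (-u^2 - 3*u/4 + 35/8)/(-u^2 + u + 2)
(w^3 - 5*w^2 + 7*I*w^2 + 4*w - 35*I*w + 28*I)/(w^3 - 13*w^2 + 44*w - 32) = (w + 7*I)/(w - 8)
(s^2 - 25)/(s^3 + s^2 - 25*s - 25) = 1/(s + 1)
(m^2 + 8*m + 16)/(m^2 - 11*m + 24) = (m^2 + 8*m + 16)/(m^2 - 11*m + 24)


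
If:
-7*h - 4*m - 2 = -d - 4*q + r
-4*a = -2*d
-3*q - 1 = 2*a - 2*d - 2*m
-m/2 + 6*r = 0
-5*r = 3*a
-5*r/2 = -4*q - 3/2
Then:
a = 5/451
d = 10/451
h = -1429/3157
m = -36/451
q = -171/451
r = -3/451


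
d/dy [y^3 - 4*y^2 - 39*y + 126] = 3*y^2 - 8*y - 39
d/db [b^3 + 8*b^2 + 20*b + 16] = 3*b^2 + 16*b + 20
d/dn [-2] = 0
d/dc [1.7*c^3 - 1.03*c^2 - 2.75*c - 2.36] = 5.1*c^2 - 2.06*c - 2.75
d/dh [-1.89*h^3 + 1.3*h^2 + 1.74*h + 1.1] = -5.67*h^2 + 2.6*h + 1.74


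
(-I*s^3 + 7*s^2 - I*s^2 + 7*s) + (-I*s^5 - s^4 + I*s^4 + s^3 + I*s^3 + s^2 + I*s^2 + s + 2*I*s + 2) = -I*s^5 - s^4 + I*s^4 + s^3 + 8*s^2 + 8*s + 2*I*s + 2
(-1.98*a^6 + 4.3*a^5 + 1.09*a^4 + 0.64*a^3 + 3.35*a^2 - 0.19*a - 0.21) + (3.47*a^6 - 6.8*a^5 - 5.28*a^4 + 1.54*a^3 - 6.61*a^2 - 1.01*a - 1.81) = 1.49*a^6 - 2.5*a^5 - 4.19*a^4 + 2.18*a^3 - 3.26*a^2 - 1.2*a - 2.02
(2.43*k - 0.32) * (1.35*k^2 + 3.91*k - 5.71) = 3.2805*k^3 + 9.0693*k^2 - 15.1265*k + 1.8272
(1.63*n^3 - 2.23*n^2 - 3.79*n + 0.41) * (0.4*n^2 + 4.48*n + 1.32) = 0.652*n^5 + 6.4104*n^4 - 9.3548*n^3 - 19.7588*n^2 - 3.166*n + 0.5412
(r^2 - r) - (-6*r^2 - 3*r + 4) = 7*r^2 + 2*r - 4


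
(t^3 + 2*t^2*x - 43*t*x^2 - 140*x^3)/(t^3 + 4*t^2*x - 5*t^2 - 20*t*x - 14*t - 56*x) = (t^2 - 2*t*x - 35*x^2)/(t^2 - 5*t - 14)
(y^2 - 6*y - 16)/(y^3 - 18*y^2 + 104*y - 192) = (y + 2)/(y^2 - 10*y + 24)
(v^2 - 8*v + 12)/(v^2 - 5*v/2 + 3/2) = 2*(v^2 - 8*v + 12)/(2*v^2 - 5*v + 3)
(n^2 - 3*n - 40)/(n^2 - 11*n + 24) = (n + 5)/(n - 3)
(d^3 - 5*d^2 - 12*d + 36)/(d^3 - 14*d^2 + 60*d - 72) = (d + 3)/(d - 6)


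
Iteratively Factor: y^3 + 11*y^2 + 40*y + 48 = (y + 3)*(y^2 + 8*y + 16) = (y + 3)*(y + 4)*(y + 4)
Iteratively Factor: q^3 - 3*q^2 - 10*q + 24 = (q - 4)*(q^2 + q - 6) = (q - 4)*(q - 2)*(q + 3)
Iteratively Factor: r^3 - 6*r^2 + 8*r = (r - 2)*(r^2 - 4*r) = (r - 4)*(r - 2)*(r)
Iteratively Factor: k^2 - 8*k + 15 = (k - 5)*(k - 3)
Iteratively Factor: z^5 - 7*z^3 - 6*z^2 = (z)*(z^4 - 7*z^2 - 6*z) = z^2*(z^3 - 7*z - 6) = z^2*(z + 2)*(z^2 - 2*z - 3) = z^2*(z - 3)*(z + 2)*(z + 1)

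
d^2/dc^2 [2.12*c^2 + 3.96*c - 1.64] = 4.24000000000000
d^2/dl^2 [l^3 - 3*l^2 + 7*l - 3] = 6*l - 6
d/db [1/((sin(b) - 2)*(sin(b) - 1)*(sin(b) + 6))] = (-3*sin(b)^2 - 6*sin(b) + 16)*cos(b)/((sin(b) - 2)^2*(sin(b) - 1)^2*(sin(b) + 6)^2)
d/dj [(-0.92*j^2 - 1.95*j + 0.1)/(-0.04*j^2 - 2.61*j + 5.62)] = (2.3232*j^2 - 10.3328*j - 10.698)/(0.0016*j^4 + 0.2088*j^3 + 6.3625*j^2 - 29.3364*j + 31.5844)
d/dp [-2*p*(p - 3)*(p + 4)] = -6*p^2 - 4*p + 24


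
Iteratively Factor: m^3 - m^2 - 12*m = (m - 4)*(m^2 + 3*m) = (m - 4)*(m + 3)*(m)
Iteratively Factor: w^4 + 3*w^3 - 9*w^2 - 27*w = (w + 3)*(w^3 - 9*w) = w*(w + 3)*(w^2 - 9) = w*(w - 3)*(w + 3)*(w + 3)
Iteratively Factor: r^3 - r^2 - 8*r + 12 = (r - 2)*(r^2 + r - 6) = (r - 2)^2*(r + 3)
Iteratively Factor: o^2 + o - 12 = (o + 4)*(o - 3)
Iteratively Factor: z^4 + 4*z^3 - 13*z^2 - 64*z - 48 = (z + 3)*(z^3 + z^2 - 16*z - 16) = (z - 4)*(z + 3)*(z^2 + 5*z + 4) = (z - 4)*(z + 1)*(z + 3)*(z + 4)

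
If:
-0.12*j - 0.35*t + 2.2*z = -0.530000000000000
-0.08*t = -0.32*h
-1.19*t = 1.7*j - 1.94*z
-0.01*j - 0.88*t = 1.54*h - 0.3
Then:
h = 0.06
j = -0.43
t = 0.24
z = -0.23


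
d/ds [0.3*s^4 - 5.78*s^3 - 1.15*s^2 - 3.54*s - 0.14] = 1.2*s^3 - 17.34*s^2 - 2.3*s - 3.54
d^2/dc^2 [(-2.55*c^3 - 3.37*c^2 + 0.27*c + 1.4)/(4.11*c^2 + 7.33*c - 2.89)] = (5.6843418860808e-14*c^5 - 2.27373675443232e-13*c^4 - 122.421684*c^3 + 225.833112*c^2 + 144.515988*c + 138.845084)/(69.426531*c^6 + 371.457279*c^5 + 516.02283*c^4 - 128.557205*c^3 - 362.84817*c^2 + 183.662679*c - 24.137569)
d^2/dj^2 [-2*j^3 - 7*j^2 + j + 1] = -12*j - 14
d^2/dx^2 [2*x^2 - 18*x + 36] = 4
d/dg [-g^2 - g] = -2*g - 1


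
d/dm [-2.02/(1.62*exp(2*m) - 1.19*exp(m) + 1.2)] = (6.5448*exp(m) - 2.4038)*exp(m)/(1.62*exp(2*m) - 1.19*exp(m) + 1.2)^2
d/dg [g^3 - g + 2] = 3*g^2 - 1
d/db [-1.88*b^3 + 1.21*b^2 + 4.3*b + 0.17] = -5.64*b^2 + 2.42*b + 4.3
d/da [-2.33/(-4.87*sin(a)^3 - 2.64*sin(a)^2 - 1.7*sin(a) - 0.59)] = (-12.3024*sin(a) + 17.02065*cos(2*a) - 20.98165)*cos(a)/(4.87*sin(a)^3 + 2.64*sin(a)^2 + 1.7*sin(a) + 0.59)^2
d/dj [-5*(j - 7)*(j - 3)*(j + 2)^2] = -20*j^3 + 90*j^2 + 150*j - 220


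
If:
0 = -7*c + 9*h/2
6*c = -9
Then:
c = -3/2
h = -7/3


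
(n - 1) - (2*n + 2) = -n - 3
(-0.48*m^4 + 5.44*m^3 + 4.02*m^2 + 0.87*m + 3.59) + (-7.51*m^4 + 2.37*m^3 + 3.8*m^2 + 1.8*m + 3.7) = -7.99*m^4 + 7.81*m^3 + 7.82*m^2 + 2.67*m + 7.29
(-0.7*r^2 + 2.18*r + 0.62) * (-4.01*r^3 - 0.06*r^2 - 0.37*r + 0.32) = 2.807*r^5 - 8.6998*r^4 - 2.358*r^3 - 1.0678*r^2 + 0.4682*r + 0.1984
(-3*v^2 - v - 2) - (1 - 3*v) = -3*v^2 + 2*v - 3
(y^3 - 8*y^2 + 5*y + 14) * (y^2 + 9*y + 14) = y^5 + y^4 - 53*y^3 - 53*y^2 + 196*y + 196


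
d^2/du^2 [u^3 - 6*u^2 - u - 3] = 6*u - 12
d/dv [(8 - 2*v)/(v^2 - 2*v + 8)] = 2*v*(v - 8)/(v^4 - 4*v^3 + 20*v^2 - 32*v + 64)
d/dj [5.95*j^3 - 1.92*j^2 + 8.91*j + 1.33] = 17.85*j^2 - 3.84*j + 8.91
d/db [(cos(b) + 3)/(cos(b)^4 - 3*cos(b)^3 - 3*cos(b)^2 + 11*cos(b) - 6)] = 3*(cos(b)^3 + 3*cos(b)^2 - 7*cos(b) - 13)*sin(b)/((cos(b) - 3)^2*(cos(b) - 1)^3*(cos(b) + 2)^2)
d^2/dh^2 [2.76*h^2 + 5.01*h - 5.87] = 5.52000000000000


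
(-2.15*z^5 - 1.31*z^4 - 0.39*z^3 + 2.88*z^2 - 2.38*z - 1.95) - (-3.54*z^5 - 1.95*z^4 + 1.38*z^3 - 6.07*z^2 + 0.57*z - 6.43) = 1.39*z^5 + 0.64*z^4 - 1.77*z^3 + 8.95*z^2 - 2.95*z + 4.48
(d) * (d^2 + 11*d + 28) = d^3 + 11*d^2 + 28*d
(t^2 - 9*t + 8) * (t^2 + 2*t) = t^4 - 7*t^3 - 10*t^2 + 16*t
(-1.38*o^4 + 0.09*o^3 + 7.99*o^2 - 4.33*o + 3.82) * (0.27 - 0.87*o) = 1.2006*o^5 - 0.4509*o^4 - 6.927*o^3 + 5.9244*o^2 - 4.4925*o + 1.0314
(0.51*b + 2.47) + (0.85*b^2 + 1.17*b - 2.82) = 0.85*b^2 + 1.68*b - 0.35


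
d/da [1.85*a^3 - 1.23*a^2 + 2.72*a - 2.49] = 5.55*a^2 - 2.46*a + 2.72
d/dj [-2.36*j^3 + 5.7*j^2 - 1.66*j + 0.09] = -7.08*j^2 + 11.4*j - 1.66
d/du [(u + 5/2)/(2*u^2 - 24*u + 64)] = (u^2 - 12*u - (u - 6)*(2*u + 5) + 32)/(2*(u^2 - 12*u + 32)^2)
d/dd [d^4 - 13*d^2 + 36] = 4*d^3 - 26*d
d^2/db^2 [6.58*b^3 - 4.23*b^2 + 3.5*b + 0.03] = 39.48*b - 8.46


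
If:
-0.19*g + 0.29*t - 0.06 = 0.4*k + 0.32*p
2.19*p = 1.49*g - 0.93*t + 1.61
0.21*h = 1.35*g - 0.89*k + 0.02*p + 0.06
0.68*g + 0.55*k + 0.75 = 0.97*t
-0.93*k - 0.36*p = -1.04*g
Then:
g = 0.22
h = 1.49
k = 0.06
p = 0.48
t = 0.96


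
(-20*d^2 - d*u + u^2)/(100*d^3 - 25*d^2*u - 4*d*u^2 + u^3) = (4*d + u)/(-20*d^2 + d*u + u^2)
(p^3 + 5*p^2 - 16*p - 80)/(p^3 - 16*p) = (p + 5)/p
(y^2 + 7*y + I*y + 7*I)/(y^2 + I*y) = (y + 7)/y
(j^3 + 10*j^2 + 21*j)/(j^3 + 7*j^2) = (j + 3)/j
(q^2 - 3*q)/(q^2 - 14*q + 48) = q*(q - 3)/(q^2 - 14*q + 48)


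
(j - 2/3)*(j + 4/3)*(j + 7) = j^3 + 23*j^2/3 + 34*j/9 - 56/9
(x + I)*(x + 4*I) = x^2 + 5*I*x - 4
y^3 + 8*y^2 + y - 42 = (y - 2)*(y + 3)*(y + 7)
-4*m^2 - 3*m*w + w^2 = (-4*m + w)*(m + w)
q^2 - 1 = (q - 1)*(q + 1)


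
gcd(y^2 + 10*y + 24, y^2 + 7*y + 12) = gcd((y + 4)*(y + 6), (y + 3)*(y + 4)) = y + 4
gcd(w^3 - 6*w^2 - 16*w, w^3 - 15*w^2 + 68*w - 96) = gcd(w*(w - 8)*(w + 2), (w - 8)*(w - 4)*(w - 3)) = w - 8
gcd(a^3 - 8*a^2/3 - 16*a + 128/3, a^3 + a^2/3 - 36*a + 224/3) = a^2 - 20*a/3 + 32/3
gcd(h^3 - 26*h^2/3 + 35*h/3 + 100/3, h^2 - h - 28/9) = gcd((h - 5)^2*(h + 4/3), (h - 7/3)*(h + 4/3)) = h + 4/3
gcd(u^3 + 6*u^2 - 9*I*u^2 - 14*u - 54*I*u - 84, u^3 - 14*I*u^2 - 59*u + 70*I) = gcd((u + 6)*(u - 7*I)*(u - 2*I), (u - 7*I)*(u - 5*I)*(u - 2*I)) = u^2 - 9*I*u - 14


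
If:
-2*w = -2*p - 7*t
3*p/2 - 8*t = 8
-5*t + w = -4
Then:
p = -176/23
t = -56/23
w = -372/23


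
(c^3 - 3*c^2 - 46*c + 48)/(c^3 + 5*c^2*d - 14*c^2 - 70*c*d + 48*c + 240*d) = (c^2 + 5*c - 6)/(c^2 + 5*c*d - 6*c - 30*d)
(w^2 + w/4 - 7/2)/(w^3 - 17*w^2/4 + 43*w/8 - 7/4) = 2*(w + 2)/(2*w^2 - 5*w + 2)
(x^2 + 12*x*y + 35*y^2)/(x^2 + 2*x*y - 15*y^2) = (x + 7*y)/(x - 3*y)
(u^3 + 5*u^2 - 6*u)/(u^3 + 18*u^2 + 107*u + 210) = u*(u - 1)/(u^2 + 12*u + 35)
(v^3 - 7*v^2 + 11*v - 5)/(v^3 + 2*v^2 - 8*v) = (v^3 - 7*v^2 + 11*v - 5)/(v*(v^2 + 2*v - 8))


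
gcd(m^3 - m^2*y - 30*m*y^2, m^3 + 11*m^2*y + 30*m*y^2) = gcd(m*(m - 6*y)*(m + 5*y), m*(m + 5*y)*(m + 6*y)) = m^2 + 5*m*y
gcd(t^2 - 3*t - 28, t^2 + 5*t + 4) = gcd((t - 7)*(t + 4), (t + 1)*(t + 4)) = t + 4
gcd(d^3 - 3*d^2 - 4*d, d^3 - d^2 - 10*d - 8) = d^2 - 3*d - 4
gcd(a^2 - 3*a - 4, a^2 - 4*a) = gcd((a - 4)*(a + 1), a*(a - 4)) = a - 4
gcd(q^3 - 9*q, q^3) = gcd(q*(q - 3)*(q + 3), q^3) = q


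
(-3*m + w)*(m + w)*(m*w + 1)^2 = -3*m^4*w^2 - 2*m^3*w^3 - 6*m^3*w + m^2*w^4 - 4*m^2*w^2 - 3*m^2 + 2*m*w^3 - 2*m*w + w^2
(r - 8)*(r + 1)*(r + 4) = r^3 - 3*r^2 - 36*r - 32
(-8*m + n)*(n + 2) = -8*m*n - 16*m + n^2 + 2*n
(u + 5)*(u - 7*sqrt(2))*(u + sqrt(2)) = u^3 - 6*sqrt(2)*u^2 + 5*u^2 - 30*sqrt(2)*u - 14*u - 70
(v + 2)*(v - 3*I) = v^2 + 2*v - 3*I*v - 6*I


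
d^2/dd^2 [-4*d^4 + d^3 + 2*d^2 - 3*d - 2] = -48*d^2 + 6*d + 4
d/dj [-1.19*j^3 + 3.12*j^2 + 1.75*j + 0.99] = -3.57*j^2 + 6.24*j + 1.75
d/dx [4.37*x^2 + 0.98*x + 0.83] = 8.74*x + 0.98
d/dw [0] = 0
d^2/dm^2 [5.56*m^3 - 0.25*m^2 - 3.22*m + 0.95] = 33.36*m - 0.5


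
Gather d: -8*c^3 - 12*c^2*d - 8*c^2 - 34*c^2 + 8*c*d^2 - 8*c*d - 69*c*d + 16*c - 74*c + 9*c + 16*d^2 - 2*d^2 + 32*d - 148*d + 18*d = -8*c^3 - 42*c^2 - 49*c + d^2*(8*c + 14) + d*(-12*c^2 - 77*c - 98)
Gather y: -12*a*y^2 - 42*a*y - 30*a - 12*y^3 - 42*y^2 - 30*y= -30*a - 12*y^3 + y^2*(-12*a - 42) + y*(-42*a - 30)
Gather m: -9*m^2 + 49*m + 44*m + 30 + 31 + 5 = -9*m^2 + 93*m + 66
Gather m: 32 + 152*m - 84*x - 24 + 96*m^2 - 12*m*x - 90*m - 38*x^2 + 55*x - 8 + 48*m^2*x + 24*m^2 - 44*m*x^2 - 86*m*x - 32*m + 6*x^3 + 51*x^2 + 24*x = m^2*(48*x + 120) + m*(-44*x^2 - 98*x + 30) + 6*x^3 + 13*x^2 - 5*x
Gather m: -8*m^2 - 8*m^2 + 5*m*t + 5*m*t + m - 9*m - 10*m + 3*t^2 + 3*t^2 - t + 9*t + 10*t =-16*m^2 + m*(10*t - 18) + 6*t^2 + 18*t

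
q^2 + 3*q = q*(q + 3)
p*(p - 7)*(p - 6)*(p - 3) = p^4 - 16*p^3 + 81*p^2 - 126*p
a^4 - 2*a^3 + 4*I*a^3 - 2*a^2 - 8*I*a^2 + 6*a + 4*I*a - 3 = (a - 1)*(a + 3*I)*(-I*a + 1)*(I*a - I)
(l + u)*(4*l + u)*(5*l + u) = 20*l^3 + 29*l^2*u + 10*l*u^2 + u^3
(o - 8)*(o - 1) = o^2 - 9*o + 8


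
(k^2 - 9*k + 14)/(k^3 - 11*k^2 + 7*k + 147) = (k - 2)/(k^2 - 4*k - 21)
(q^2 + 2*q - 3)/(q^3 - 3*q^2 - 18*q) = (q - 1)/(q*(q - 6))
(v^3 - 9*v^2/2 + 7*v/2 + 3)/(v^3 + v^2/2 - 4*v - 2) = (v - 3)/(v + 2)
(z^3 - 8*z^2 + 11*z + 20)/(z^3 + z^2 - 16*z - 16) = (z - 5)/(z + 4)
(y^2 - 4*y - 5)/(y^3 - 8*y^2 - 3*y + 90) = (y + 1)/(y^2 - 3*y - 18)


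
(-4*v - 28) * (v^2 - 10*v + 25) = -4*v^3 + 12*v^2 + 180*v - 700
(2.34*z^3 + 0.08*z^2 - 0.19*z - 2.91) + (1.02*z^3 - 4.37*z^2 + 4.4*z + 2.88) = 3.36*z^3 - 4.29*z^2 + 4.21*z - 0.0300000000000002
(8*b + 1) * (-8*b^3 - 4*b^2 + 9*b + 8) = -64*b^4 - 40*b^3 + 68*b^2 + 73*b + 8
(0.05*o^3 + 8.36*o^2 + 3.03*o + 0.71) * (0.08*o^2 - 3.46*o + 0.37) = 0.004*o^5 + 0.4958*o^4 - 28.6647*o^3 - 7.3338*o^2 - 1.3355*o + 0.2627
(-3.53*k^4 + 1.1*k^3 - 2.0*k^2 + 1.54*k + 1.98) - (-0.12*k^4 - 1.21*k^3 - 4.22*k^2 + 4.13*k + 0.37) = -3.41*k^4 + 2.31*k^3 + 2.22*k^2 - 2.59*k + 1.61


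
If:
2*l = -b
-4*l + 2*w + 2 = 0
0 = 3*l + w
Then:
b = -2/5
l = 1/5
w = -3/5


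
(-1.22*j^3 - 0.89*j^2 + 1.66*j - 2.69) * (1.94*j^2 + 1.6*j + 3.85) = -2.3668*j^5 - 3.6786*j^4 - 2.9006*j^3 - 5.9891*j^2 + 2.087*j - 10.3565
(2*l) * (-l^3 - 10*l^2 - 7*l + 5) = -2*l^4 - 20*l^3 - 14*l^2 + 10*l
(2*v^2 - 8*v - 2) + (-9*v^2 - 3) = -7*v^2 - 8*v - 5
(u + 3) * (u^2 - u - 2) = u^3 + 2*u^2 - 5*u - 6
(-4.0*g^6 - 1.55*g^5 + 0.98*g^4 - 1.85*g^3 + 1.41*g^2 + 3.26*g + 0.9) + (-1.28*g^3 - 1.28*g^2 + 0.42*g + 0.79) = -4.0*g^6 - 1.55*g^5 + 0.98*g^4 - 3.13*g^3 + 0.13*g^2 + 3.68*g + 1.69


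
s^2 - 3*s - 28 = (s - 7)*(s + 4)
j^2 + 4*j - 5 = (j - 1)*(j + 5)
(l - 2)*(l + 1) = l^2 - l - 2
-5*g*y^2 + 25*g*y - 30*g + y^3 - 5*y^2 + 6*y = (-5*g + y)*(y - 3)*(y - 2)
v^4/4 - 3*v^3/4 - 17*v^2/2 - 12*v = v*(v/4 + 1/2)*(v - 8)*(v + 3)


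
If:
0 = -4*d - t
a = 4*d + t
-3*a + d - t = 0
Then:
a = 0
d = 0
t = 0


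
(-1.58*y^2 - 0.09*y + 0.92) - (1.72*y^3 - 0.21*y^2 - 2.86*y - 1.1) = -1.72*y^3 - 1.37*y^2 + 2.77*y + 2.02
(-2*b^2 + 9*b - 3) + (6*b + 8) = -2*b^2 + 15*b + 5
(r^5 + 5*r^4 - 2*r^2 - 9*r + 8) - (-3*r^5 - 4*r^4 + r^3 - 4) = 4*r^5 + 9*r^4 - r^3 - 2*r^2 - 9*r + 12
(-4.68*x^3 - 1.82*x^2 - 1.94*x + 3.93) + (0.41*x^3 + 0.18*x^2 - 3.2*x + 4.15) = -4.27*x^3 - 1.64*x^2 - 5.14*x + 8.08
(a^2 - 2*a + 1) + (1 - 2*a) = a^2 - 4*a + 2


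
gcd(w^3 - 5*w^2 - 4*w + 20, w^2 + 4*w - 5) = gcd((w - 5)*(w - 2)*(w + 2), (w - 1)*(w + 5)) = 1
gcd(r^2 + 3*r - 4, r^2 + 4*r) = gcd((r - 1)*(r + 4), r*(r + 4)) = r + 4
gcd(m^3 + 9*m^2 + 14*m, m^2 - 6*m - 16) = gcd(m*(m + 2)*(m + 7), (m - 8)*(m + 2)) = m + 2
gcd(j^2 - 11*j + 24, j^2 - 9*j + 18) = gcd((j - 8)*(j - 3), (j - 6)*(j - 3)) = j - 3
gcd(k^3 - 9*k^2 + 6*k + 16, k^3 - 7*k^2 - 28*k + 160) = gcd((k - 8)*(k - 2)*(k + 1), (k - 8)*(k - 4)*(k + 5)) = k - 8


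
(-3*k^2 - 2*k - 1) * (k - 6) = -3*k^3 + 16*k^2 + 11*k + 6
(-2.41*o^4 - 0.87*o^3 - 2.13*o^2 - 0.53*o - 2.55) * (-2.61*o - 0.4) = 6.2901*o^5 + 3.2347*o^4 + 5.9073*o^3 + 2.2353*o^2 + 6.8675*o + 1.02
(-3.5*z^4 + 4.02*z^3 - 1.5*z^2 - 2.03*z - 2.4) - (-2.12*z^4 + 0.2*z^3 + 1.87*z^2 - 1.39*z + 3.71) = -1.38*z^4 + 3.82*z^3 - 3.37*z^2 - 0.64*z - 6.11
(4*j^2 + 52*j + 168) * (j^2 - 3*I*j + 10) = 4*j^4 + 52*j^3 - 12*I*j^3 + 208*j^2 - 156*I*j^2 + 520*j - 504*I*j + 1680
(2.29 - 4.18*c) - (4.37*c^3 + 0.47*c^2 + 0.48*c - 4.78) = -4.37*c^3 - 0.47*c^2 - 4.66*c + 7.07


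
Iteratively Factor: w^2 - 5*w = (w - 5)*(w)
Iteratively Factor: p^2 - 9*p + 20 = (p - 5)*(p - 4)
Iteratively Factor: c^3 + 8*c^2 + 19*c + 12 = (c + 1)*(c^2 + 7*c + 12) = (c + 1)*(c + 4)*(c + 3)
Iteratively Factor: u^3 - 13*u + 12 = (u + 4)*(u^2 - 4*u + 3) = (u - 1)*(u + 4)*(u - 3)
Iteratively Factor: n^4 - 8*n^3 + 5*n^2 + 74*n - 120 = (n + 3)*(n^3 - 11*n^2 + 38*n - 40) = (n - 4)*(n + 3)*(n^2 - 7*n + 10) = (n - 5)*(n - 4)*(n + 3)*(n - 2)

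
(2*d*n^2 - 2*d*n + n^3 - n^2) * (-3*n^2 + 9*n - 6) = -6*d*n^4 + 24*d*n^3 - 30*d*n^2 + 12*d*n - 3*n^5 + 12*n^4 - 15*n^3 + 6*n^2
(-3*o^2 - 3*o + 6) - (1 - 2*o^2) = -o^2 - 3*o + 5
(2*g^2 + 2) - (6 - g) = 2*g^2 + g - 4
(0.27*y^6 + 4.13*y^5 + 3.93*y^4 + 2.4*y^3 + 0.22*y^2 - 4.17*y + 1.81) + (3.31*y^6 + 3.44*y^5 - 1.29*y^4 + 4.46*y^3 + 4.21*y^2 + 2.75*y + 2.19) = 3.58*y^6 + 7.57*y^5 + 2.64*y^4 + 6.86*y^3 + 4.43*y^2 - 1.42*y + 4.0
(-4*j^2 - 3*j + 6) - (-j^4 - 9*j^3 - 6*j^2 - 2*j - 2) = j^4 + 9*j^3 + 2*j^2 - j + 8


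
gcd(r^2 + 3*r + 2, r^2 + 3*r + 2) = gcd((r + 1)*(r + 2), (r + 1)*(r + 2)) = r^2 + 3*r + 2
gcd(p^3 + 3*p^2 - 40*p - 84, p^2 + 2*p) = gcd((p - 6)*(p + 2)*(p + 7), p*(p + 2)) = p + 2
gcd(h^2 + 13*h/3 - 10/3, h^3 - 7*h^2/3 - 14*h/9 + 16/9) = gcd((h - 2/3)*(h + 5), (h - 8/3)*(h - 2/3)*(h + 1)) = h - 2/3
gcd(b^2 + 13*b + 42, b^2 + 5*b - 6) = b + 6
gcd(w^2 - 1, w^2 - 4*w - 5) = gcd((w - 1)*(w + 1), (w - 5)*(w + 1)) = w + 1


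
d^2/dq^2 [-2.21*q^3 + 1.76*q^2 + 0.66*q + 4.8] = 3.52 - 13.26*q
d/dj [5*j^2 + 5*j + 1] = 10*j + 5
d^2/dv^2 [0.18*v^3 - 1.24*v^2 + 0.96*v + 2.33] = 1.08*v - 2.48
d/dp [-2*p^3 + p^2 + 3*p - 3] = -6*p^2 + 2*p + 3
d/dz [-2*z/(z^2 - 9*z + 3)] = 2*(z^2 - 3)/(z^4 - 18*z^3 + 87*z^2 - 54*z + 9)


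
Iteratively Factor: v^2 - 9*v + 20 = (v - 5)*(v - 4)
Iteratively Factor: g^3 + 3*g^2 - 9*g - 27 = (g + 3)*(g^2 - 9) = (g + 3)^2*(g - 3)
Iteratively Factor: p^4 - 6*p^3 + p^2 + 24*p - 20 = (p - 2)*(p^3 - 4*p^2 - 7*p + 10) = (p - 2)*(p - 1)*(p^2 - 3*p - 10) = (p - 2)*(p - 1)*(p + 2)*(p - 5)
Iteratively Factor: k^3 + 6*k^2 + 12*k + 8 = (k + 2)*(k^2 + 4*k + 4) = (k + 2)^2*(k + 2)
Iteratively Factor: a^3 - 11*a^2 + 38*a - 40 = (a - 5)*(a^2 - 6*a + 8) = (a - 5)*(a - 2)*(a - 4)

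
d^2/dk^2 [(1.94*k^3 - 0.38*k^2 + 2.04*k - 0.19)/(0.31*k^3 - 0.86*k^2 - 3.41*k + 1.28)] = (0.961372000000001*k^6 + 13.480908*k^5 - 15.129984*k^4 + 61.868884*k^3 - 62.66781*k^2 + 29.653956*k + 11.726218)/(0.029791*k^9 - 0.247938*k^8 - 0.295275*k^7 + 5.187604*k^6 + 1.200537*k^5 - 35.278962*k^4 - 15.605741*k^3 + 40.424832*k^2 - 16.760832*k + 2.097152)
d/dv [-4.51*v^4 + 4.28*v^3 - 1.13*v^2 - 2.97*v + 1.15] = -18.04*v^3 + 12.84*v^2 - 2.26*v - 2.97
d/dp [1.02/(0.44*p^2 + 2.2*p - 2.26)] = (-0.8976*p - 2.244)/(0.44*p^2 + 2.2*p - 2.26)^2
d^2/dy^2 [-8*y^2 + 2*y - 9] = -16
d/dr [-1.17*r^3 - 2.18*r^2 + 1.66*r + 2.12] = -3.51*r^2 - 4.36*r + 1.66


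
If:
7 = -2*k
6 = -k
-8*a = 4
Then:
No Solution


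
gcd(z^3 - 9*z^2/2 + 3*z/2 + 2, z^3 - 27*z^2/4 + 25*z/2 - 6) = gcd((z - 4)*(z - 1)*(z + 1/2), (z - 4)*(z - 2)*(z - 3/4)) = z - 4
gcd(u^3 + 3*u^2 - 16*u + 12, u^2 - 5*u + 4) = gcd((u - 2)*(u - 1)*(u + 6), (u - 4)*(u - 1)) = u - 1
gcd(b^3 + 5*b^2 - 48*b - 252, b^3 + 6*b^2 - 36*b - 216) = b^2 + 12*b + 36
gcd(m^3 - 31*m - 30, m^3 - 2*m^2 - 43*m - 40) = m^2 + 6*m + 5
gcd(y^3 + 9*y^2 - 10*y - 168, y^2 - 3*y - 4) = y - 4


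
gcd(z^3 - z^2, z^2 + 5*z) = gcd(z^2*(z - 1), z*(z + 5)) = z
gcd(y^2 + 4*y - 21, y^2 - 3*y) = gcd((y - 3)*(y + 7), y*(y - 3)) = y - 3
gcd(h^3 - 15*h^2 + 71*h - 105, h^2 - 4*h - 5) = h - 5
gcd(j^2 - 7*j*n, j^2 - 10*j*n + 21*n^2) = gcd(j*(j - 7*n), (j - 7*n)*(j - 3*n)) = j - 7*n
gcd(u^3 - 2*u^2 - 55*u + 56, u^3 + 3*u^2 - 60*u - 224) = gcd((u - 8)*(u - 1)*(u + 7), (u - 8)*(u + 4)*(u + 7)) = u^2 - u - 56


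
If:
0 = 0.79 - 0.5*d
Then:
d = 1.58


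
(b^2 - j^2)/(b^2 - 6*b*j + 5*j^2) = (b + j)/(b - 5*j)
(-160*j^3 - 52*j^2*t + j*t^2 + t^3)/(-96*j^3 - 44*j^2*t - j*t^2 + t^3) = (5*j + t)/(3*j + t)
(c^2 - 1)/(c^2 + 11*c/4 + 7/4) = 4*(c - 1)/(4*c + 7)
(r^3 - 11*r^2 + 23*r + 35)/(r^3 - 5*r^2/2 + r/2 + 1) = 2*(r^3 - 11*r^2 + 23*r + 35)/(2*r^3 - 5*r^2 + r + 2)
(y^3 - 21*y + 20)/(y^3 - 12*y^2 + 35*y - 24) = (y^2 + y - 20)/(y^2 - 11*y + 24)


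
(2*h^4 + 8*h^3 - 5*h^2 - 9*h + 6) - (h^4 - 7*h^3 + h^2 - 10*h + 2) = h^4 + 15*h^3 - 6*h^2 + h + 4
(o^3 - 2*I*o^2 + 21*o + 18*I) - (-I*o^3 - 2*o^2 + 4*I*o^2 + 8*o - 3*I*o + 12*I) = o^3 + I*o^3 + 2*o^2 - 6*I*o^2 + 13*o + 3*I*o + 6*I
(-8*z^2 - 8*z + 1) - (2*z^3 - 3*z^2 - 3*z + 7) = -2*z^3 - 5*z^2 - 5*z - 6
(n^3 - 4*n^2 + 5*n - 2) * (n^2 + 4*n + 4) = n^5 - 7*n^3 + 2*n^2 + 12*n - 8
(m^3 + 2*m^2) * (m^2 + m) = m^5 + 3*m^4 + 2*m^3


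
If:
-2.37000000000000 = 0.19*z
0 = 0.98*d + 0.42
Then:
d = -0.43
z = -12.47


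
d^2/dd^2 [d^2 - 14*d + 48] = 2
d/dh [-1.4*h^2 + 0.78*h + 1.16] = 0.78 - 2.8*h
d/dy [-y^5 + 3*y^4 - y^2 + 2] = y*(-5*y^3 + 12*y^2 - 2)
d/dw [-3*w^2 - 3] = -6*w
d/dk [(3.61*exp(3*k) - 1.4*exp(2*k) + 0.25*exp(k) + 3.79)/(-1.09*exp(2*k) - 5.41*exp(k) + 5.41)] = (-3.9349*exp(4*k) - 39.0602*exp(3*k) + 66.4368*exp(2*k) - 6.8858*exp(k) + 21.8564)*exp(k)/(1.1881*exp(4*k) + 11.7938*exp(3*k) + 17.4743*exp(2*k) - 58.5362*exp(k) + 29.2681)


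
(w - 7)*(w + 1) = w^2 - 6*w - 7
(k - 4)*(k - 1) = k^2 - 5*k + 4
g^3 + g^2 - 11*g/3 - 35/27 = (g - 5/3)*(g + 1/3)*(g + 7/3)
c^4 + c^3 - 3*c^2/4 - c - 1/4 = (c - 1)*(c + 1/2)^2*(c + 1)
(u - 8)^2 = u^2 - 16*u + 64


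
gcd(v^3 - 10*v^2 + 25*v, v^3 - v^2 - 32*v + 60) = v - 5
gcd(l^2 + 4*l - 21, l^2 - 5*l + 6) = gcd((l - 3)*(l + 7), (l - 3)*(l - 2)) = l - 3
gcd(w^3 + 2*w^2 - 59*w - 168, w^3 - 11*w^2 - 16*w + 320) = w - 8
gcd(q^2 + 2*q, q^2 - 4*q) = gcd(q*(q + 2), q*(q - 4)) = q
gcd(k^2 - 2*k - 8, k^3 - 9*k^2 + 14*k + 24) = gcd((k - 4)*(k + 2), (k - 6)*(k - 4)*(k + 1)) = k - 4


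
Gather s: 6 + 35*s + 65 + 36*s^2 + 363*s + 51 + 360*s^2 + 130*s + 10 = 396*s^2 + 528*s + 132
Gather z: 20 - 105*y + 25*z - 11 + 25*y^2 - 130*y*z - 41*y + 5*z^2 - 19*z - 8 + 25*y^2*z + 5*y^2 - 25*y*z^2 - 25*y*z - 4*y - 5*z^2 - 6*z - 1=30*y^2 - 25*y*z^2 - 150*y + z*(25*y^2 - 155*y)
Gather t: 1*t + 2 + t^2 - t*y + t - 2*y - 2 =t^2 + t*(2 - y) - 2*y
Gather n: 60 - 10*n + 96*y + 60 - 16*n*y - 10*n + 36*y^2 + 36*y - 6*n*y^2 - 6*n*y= n*(-6*y^2 - 22*y - 20) + 36*y^2 + 132*y + 120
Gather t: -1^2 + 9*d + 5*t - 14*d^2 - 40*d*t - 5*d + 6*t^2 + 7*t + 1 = -14*d^2 + 4*d + 6*t^2 + t*(12 - 40*d)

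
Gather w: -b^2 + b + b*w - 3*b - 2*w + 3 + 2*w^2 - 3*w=-b^2 - 2*b + 2*w^2 + w*(b - 5) + 3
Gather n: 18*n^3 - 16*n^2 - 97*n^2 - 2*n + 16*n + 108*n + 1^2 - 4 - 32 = 18*n^3 - 113*n^2 + 122*n - 35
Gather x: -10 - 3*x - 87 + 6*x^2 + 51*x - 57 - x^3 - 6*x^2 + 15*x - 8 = -x^3 + 63*x - 162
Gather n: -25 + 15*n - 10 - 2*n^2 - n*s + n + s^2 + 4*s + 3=-2*n^2 + n*(16 - s) + s^2 + 4*s - 32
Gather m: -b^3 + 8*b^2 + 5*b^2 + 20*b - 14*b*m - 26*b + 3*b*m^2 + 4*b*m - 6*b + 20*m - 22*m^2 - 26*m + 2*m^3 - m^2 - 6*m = -b^3 + 13*b^2 - 12*b + 2*m^3 + m^2*(3*b - 23) + m*(-10*b - 12)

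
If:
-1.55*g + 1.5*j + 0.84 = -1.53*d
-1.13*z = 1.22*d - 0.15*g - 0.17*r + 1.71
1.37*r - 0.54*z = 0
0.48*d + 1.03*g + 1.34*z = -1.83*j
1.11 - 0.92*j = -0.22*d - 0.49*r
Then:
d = -5.41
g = -4.07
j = 0.76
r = 1.59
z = 4.03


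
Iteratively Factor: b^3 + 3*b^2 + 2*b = (b + 1)*(b^2 + 2*b) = (b + 1)*(b + 2)*(b)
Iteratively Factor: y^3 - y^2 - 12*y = (y + 3)*(y^2 - 4*y) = (y - 4)*(y + 3)*(y)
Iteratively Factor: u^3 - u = (u + 1)*(u^2 - u) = (u - 1)*(u + 1)*(u)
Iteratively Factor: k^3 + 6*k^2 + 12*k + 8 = (k + 2)*(k^2 + 4*k + 4) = (k + 2)^2*(k + 2)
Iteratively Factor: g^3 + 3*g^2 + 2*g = (g + 1)*(g^2 + 2*g) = g*(g + 1)*(g + 2)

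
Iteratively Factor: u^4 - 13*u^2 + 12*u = (u - 3)*(u^3 + 3*u^2 - 4*u) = (u - 3)*(u + 4)*(u^2 - u) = (u - 3)*(u - 1)*(u + 4)*(u)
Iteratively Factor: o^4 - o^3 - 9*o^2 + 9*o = (o - 3)*(o^3 + 2*o^2 - 3*o) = (o - 3)*(o - 1)*(o^2 + 3*o) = (o - 3)*(o - 1)*(o + 3)*(o)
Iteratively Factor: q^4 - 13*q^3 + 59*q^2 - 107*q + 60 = (q - 5)*(q^3 - 8*q^2 + 19*q - 12) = (q - 5)*(q - 4)*(q^2 - 4*q + 3) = (q - 5)*(q - 4)*(q - 1)*(q - 3)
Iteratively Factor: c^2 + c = (c)*(c + 1)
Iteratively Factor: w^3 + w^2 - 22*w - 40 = (w - 5)*(w^2 + 6*w + 8) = (w - 5)*(w + 2)*(w + 4)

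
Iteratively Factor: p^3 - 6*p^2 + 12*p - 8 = (p - 2)*(p^2 - 4*p + 4) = (p - 2)^2*(p - 2)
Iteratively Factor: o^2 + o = (o + 1)*(o)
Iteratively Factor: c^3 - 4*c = (c + 2)*(c^2 - 2*c) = c*(c + 2)*(c - 2)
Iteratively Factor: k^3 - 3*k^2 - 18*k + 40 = (k - 2)*(k^2 - k - 20) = (k - 2)*(k + 4)*(k - 5)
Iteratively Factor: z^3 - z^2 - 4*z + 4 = (z - 2)*(z^2 + z - 2) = (z - 2)*(z - 1)*(z + 2)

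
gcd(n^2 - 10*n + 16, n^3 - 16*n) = 1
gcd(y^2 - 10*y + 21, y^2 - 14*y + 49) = y - 7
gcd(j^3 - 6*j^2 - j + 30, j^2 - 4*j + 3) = j - 3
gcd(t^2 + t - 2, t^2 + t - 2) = t^2 + t - 2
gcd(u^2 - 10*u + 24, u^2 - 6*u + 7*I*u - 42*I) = u - 6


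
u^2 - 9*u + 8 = (u - 8)*(u - 1)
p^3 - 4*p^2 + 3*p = p*(p - 3)*(p - 1)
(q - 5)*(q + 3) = q^2 - 2*q - 15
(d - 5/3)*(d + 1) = d^2 - 2*d/3 - 5/3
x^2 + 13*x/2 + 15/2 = (x + 3/2)*(x + 5)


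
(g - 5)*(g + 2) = g^2 - 3*g - 10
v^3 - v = v*(v - 1)*(v + 1)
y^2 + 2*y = y*(y + 2)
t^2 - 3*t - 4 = (t - 4)*(t + 1)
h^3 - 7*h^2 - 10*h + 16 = (h - 8)*(h - 1)*(h + 2)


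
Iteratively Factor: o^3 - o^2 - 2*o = (o - 2)*(o^2 + o) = o*(o - 2)*(o + 1)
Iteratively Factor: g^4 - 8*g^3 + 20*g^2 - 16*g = (g - 2)*(g^3 - 6*g^2 + 8*g) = (g - 2)^2*(g^2 - 4*g) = g*(g - 2)^2*(g - 4)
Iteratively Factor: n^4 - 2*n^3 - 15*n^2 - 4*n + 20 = (n - 1)*(n^3 - n^2 - 16*n - 20) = (n - 1)*(n + 2)*(n^2 - 3*n - 10) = (n - 5)*(n - 1)*(n + 2)*(n + 2)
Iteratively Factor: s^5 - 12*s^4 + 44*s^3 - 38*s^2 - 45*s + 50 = (s - 1)*(s^4 - 11*s^3 + 33*s^2 - 5*s - 50) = (s - 5)*(s - 1)*(s^3 - 6*s^2 + 3*s + 10) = (s - 5)*(s - 2)*(s - 1)*(s^2 - 4*s - 5) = (s - 5)*(s - 2)*(s - 1)*(s + 1)*(s - 5)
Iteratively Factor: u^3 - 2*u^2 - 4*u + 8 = (u + 2)*(u^2 - 4*u + 4) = (u - 2)*(u + 2)*(u - 2)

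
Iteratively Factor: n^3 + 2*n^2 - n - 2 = (n + 2)*(n^2 - 1) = (n - 1)*(n + 2)*(n + 1)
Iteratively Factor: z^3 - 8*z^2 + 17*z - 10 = (z - 1)*(z^2 - 7*z + 10) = (z - 2)*(z - 1)*(z - 5)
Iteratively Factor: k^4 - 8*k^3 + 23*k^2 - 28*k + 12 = (k - 3)*(k^3 - 5*k^2 + 8*k - 4) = (k - 3)*(k - 2)*(k^2 - 3*k + 2) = (k - 3)*(k - 2)*(k - 1)*(k - 2)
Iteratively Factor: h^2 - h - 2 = (h - 2)*(h + 1)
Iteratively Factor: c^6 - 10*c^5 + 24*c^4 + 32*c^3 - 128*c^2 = (c - 4)*(c^5 - 6*c^4 + 32*c^2) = c*(c - 4)*(c^4 - 6*c^3 + 32*c) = c*(c - 4)*(c + 2)*(c^3 - 8*c^2 + 16*c) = c*(c - 4)^2*(c + 2)*(c^2 - 4*c) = c*(c - 4)^3*(c + 2)*(c)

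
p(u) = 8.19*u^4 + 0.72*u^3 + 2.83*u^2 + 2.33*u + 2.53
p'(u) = 32.76*u^3 + 2.16*u^2 + 5.66*u + 2.33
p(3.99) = 2178.37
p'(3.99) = 2140.26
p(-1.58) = 54.11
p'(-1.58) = -130.44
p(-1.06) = 12.72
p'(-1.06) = -40.26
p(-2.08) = 156.75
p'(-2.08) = -294.90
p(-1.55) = 50.31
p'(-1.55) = -123.25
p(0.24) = 3.29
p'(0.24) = 4.27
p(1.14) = 23.76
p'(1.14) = 60.12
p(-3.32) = 994.67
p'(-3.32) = -1191.48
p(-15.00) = 412793.08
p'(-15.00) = -110161.57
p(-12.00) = 168965.77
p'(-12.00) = -56363.83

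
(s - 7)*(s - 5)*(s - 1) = s^3 - 13*s^2 + 47*s - 35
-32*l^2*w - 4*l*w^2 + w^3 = w*(-8*l + w)*(4*l + w)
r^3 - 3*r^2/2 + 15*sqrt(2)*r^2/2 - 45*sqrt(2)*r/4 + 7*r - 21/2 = (r - 3/2)*(r + sqrt(2)/2)*(r + 7*sqrt(2))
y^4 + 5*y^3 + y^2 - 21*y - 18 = (y - 2)*(y + 1)*(y + 3)^2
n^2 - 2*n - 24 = (n - 6)*(n + 4)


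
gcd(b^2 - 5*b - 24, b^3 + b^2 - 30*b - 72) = b + 3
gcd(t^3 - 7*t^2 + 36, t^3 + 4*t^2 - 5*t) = 1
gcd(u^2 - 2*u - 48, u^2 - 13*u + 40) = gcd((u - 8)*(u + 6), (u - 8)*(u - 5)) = u - 8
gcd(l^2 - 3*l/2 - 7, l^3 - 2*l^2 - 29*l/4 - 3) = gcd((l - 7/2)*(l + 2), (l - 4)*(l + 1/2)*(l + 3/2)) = 1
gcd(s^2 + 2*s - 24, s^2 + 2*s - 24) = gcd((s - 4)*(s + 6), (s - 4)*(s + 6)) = s^2 + 2*s - 24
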